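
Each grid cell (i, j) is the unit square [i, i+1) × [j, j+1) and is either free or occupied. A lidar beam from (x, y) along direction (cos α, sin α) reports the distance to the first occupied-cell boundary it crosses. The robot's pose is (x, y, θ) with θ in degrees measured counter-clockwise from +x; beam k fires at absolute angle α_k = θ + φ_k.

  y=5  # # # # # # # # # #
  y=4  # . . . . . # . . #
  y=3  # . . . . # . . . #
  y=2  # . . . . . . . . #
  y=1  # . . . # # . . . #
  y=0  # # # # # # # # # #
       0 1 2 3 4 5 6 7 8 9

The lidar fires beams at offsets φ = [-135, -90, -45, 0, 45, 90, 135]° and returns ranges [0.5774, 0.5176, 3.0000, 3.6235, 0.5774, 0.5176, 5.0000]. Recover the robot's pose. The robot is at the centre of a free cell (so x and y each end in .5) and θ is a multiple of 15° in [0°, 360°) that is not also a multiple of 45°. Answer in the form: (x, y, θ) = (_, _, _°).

(x, y, θ) = (5.5, 2.5, 15°)

The pose lattice has 28·16 = 448 candidates. Test each by forward raycasting.
  (5.5, 4.5, 60°): beam 1 = 0.5176 ≠ 0.5774 ✗
  (8.5, 1.5, 15°): beam 3 = 0.5774 ≠ 3.0000 ✗
  (7.5, 1.5, 255°): beam 1 = 2.8868 ≠ 0.5774 ✗
  (8.5, 4.5, 300°): beam 1 = 1.5529 ≠ 0.5774 ✗
  (7.5, 3.5, 330°): beam 1 = 1.5529 ≠ 0.5774 ✗
  …
  (5.5, 2.5, 15°): r_1=0.5774, r_2=0.5176, r_3=3.0000, r_4=3.6235, r_5=0.5774, r_6=0.5176, r_7=5.0000 — all match ✓
No second candidate reproduces the full scan.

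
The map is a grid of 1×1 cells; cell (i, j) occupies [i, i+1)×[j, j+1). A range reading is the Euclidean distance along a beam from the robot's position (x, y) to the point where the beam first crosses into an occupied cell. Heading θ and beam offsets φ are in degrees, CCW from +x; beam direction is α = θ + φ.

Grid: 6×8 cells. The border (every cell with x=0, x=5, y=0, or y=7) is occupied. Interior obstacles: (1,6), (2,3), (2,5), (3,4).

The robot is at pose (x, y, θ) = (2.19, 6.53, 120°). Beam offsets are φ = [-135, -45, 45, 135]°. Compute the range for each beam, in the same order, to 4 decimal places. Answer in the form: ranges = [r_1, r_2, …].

beam 1: φ=-135°, α=345°
  direction (0.9659, -0.2588); cell (2,6); t to first gridline: x 0.8386, y 2.0478 (then +1.0353 / +3.8637)
    (3,6) via x @ 0.8386
    (4,6) via x @ 1.8738
    (4,5) via y @ 2.0478
    (5,5) via x @ 2.9091  # hit
  → r_1 = 2.9091
beam 2: φ=-45°, α=75°
  direction (0.2588, 0.9659); cell (2,6); t to first gridline: x 3.1296, y 0.4866 (then +3.8637 / +1.0353)
    (2,7) via y @ 0.4866  # hit
  → r_2 = 0.4866
beam 3: φ=45°, α=165°
  direction (-0.9659, 0.2588); cell (2,6); t to first gridline: x 0.1967, y 1.8159 (then +1.0353 / +3.8637)
    (1,6) via x @ 0.1967  # hit
  → r_3 = 0.1967
beam 4: φ=135°, α=255°
  direction (-0.2588, -0.9659); cell (2,6); t to first gridline: x 0.7341, y 0.5487 (then +3.8637 / +1.0353)
    (2,5) via y @ 0.5487  # hit
  → r_4 = 0.5487

ranges = [2.9091, 0.4866, 0.1967, 0.5487]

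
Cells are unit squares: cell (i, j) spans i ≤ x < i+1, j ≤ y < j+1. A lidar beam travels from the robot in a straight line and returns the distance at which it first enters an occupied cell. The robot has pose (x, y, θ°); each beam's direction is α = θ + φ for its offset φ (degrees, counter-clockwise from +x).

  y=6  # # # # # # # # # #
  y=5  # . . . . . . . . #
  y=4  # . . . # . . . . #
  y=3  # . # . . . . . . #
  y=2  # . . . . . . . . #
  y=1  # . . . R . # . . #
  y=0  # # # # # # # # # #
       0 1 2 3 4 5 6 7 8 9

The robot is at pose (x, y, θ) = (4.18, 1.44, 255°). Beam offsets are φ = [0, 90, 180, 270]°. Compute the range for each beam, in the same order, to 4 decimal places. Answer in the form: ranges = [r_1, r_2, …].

ranges = [0.4555, 1.7000, 2.6503, 3.2922]

beam 1: φ=0°, α=255°
  dir = (cos 255°, sin 255°) = (-0.2588, -0.9659); from cell (4,1)
  next x-line at t=0.6955, next y-line at t=0.4555; Δt_x=3.8637, Δt_y=1.0353
    y: enter (4,0) at t=0.4555 ← occupied
  → r_1 = 0.4555
beam 2: φ=90°, α=345°
  dir = (cos 345°, sin 345°) = (0.9659, -0.2588); from cell (4,1)
  next x-line at t=0.8489, next y-line at t=1.7000; Δt_x=1.0353, Δt_y=3.8637
    x: enter (5,1) at t=0.8489
    y: enter (5,0) at t=1.7000 ← occupied
  → r_2 = 1.7000
beam 3: φ=180°, α=75°
  dir = (cos 75°, sin 75°) = (0.2588, 0.9659); from cell (4,1)
  next x-line at t=3.1682, next y-line at t=0.5798; Δt_x=3.8637, Δt_y=1.0353
    y: enter (4,2) at t=0.5798
    y: enter (4,3) at t=1.6150
    y: enter (4,4) at t=2.6503 ← occupied
  → r_3 = 2.6503
beam 4: φ=270°, α=165°
  dir = (cos 165°, sin 165°) = (-0.9659, 0.2588); from cell (4,1)
  next x-line at t=0.1863, next y-line at t=2.1637; Δt_x=1.0353, Δt_y=3.8637
    x: enter (3,1) at t=0.1863
    x: enter (2,1) at t=1.2216
    y: enter (2,2) at t=2.1637
    x: enter (1,2) at t=2.2569
    x: enter (0,2) at t=3.2922 ← occupied
  → r_4 = 3.2922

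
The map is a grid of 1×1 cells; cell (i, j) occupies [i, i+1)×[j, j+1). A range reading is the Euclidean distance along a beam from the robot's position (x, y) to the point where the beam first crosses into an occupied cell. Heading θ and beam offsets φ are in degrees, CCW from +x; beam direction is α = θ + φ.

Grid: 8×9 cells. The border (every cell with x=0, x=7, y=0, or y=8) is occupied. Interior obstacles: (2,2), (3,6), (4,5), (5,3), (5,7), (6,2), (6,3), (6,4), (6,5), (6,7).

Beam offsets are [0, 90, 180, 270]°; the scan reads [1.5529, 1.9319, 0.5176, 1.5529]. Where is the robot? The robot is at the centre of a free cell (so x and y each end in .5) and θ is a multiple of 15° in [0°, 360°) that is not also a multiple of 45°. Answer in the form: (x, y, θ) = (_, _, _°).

(x, y, θ) = (5.5, 1.5, 105°)

Enumerate (i+0.5, j+0.5, θ) over the 32 free cells and 16 admissible headings. For each, cast all 4 beams and compare to the given ranges.
  (4.5, 4.5, 15°): beam 2 = 0.5176 ≠ 1.9319 ✗
  (2.5, 3.5, 330°): beam 1 = 5.0000 ≠ 1.5529 ✗
  (5.5, 5.5, 165°): beam 1 = 0.5176 ≠ 1.5529 ✗
  (5.5, 6.5, 300°): beam 1 = 1.0000 ≠ 1.5529 ✗
  …
  (5.5, 1.5, 105°): r_1=1.5529, r_2=1.9319, r_3=0.5176, r_4=1.5529 — all match ✓
No second candidate reproduces the full scan.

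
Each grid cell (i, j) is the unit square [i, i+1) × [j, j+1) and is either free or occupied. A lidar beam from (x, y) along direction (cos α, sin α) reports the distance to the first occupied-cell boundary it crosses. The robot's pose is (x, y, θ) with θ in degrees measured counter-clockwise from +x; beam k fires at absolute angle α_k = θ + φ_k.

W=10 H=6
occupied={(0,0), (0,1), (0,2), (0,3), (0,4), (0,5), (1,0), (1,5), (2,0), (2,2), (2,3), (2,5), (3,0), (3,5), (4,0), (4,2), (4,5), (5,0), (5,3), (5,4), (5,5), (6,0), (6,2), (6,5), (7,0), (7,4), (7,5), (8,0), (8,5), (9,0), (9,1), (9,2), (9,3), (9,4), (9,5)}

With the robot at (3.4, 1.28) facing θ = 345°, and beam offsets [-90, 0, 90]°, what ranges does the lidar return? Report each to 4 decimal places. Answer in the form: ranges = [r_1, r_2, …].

beam 1: φ=-90°, α=255°
  direction (-0.2588, -0.9659); cell (3,1); t to first gridline: x 1.5455, y 0.2899 (then +3.8637 / +1.0353)
    (3,0) via y @ 0.2899  # hit
  → r_1 = 0.2899
beam 2: φ=0°, α=345°
  direction (0.9659, -0.2588); cell (3,1); t to first gridline: x 0.6212, y 1.0818 (then +1.0353 / +3.8637)
    (4,1) via x @ 0.6212
    (4,0) via y @ 1.0818  # hit
  → r_2 = 1.0818
beam 3: φ=90°, α=75°
  direction (0.2588, 0.9659); cell (3,1); t to first gridline: x 2.3182, y 0.7454 (then +3.8637 / +1.0353)
    (3,2) via y @ 0.7454
    (3,3) via y @ 1.7807
    (4,3) via x @ 2.3182
    (4,4) via y @ 2.8160
    (4,5) via y @ 3.8512  # hit
  → r_3 = 3.8512

ranges = [0.2899, 1.0818, 3.8512]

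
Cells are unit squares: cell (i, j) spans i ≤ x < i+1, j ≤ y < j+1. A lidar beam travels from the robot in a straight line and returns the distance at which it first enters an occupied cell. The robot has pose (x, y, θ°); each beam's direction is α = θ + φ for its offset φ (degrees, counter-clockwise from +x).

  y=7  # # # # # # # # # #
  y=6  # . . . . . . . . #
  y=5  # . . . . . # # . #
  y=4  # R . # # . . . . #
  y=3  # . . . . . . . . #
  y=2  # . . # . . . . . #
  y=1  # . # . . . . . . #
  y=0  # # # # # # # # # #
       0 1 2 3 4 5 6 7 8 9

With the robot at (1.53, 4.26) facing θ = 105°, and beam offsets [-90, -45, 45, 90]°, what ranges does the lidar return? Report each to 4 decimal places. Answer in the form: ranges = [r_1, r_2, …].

ranges = [1.5219, 3.1639, 0.6120, 0.5487]

beam 1: φ=-90°, α=15°
  cosα=0.9659 sinα=0.2588 | (1,4) | tMaxX 0.4866 tMaxY 2.8591 | tΔX 1.0353 tΔY 3.8637
    t=0.4866 [x] (2,4)
    t=1.5219 [x] (3,4) — stop
  → r_1 = 1.5219
beam 2: φ=-45°, α=60°
  cosα=0.5000 sinα=0.8660 | (1,4) | tMaxX 0.9400 tMaxY 0.8545 | tΔX 2.0000 tΔY 1.1547
    t=0.8545 [y] (1,5)
    t=0.9400 [x] (2,5)
    t=2.0092 [y] (2,6)
    t=2.9400 [x] (3,6)
    t=3.1639 [y] (3,7) — stop
  → r_2 = 3.1639
beam 3: φ=45°, α=150°
  cosα=-0.8660 sinα=0.5000 | (1,4) | tMaxX 0.6120 tMaxY 1.4800 | tΔX 1.1547 tΔY 2.0000
    t=0.6120 [x] (0,4) — stop
  → r_3 = 0.6120
beam 4: φ=90°, α=195°
  cosα=-0.9659 sinα=-0.2588 | (1,4) | tMaxX 0.5487 tMaxY 1.0046 | tΔX 1.0353 tΔY 3.8637
    t=0.5487 [x] (0,4) — stop
  → r_4 = 0.5487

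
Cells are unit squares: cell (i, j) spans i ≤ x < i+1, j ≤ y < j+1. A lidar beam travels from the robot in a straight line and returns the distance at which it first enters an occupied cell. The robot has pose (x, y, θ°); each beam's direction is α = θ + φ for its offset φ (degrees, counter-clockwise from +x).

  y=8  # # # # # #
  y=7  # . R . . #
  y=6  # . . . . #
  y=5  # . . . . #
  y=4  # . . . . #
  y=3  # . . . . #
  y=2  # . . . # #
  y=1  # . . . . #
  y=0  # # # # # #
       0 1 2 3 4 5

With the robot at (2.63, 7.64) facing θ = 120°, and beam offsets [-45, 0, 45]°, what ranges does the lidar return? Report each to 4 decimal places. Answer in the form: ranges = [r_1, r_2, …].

beam 1: φ=-45°, α=75°
  cosα=0.2588 sinα=0.9659 | (2,7) | tMaxX 1.4296 tMaxY 0.3727 | tΔX 3.8637 tΔY 1.0353
    t=0.3727 [y] (2,8) — stop
  → r_1 = 0.3727
beam 2: φ=0°, α=120°
  cosα=-0.5000 sinα=0.8660 | (2,7) | tMaxX 1.2600 tMaxY 0.4157 | tΔX 2.0000 tΔY 1.1547
    t=0.4157 [y] (2,8) — stop
  → r_2 = 0.4157
beam 3: φ=45°, α=165°
  cosα=-0.9659 sinα=0.2588 | (2,7) | tMaxX 0.6522 tMaxY 1.3909 | tΔX 1.0353 tΔY 3.8637
    t=0.6522 [x] (1,7)
    t=1.3909 [y] (1,8) — stop
  → r_3 = 1.3909

ranges = [0.3727, 0.4157, 1.3909]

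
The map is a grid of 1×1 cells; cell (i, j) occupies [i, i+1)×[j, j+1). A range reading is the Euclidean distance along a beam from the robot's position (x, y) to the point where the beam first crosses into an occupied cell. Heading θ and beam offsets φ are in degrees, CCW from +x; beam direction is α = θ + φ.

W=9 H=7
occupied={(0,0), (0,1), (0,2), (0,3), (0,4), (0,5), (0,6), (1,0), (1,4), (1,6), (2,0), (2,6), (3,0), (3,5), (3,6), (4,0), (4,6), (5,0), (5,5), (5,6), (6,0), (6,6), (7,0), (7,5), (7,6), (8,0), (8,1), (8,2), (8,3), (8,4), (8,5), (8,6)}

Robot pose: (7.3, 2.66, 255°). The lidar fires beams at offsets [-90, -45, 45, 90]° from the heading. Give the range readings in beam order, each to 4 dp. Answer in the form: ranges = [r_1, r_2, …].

ranges = [5.4870, 3.3200, 1.4000, 0.7247]

beam 1: φ=-90°, α=165°
  d=(-0.9659,0.2588)  start (7,2)  tX=0.3106 tY=1.3137  stride 1/|dx|=1.0353 1/|dy|=3.8637
    cross x-line → (6,2), t=0.3106
    cross y-line → (6,3), t=1.3137
    cross x-line → (5,3), t=1.3459
    cross x-line → (4,3), t=2.3811
    cross x-line → (3,3), t=3.4164
    cross x-line → (2,3), t=4.4517
    cross y-line → (2,4), t=5.1774
    cross x-line → (1,4), t=5.4870 (wall)
  → r_1 = 5.4870
beam 2: φ=-45°, α=210°
  d=(-0.8660,-0.5000)  start (7,2)  tX=0.3464 tY=1.3200  stride 1/|dx|=1.1547 1/|dy|=2.0000
    cross x-line → (6,2), t=0.3464
    cross y-line → (6,1), t=1.3200
    cross x-line → (5,1), t=1.5011
    cross x-line → (4,1), t=2.6558
    cross y-line → (4,0), t=3.3200 (wall)
  → r_2 = 3.3200
beam 3: φ=45°, α=300°
  d=(0.5000,-0.8660)  start (7,2)  tX=1.4000 tY=0.7621  stride 1/|dx|=2.0000 1/|dy|=1.1547
    cross y-line → (7,1), t=0.7621
    cross x-line → (8,1), t=1.4000 (wall)
  → r_3 = 1.4000
beam 4: φ=90°, α=345°
  d=(0.9659,-0.2588)  start (7,2)  tX=0.7247 tY=2.5500  stride 1/|dx|=1.0353 1/|dy|=3.8637
    cross x-line → (8,2), t=0.7247 (wall)
  → r_4 = 0.7247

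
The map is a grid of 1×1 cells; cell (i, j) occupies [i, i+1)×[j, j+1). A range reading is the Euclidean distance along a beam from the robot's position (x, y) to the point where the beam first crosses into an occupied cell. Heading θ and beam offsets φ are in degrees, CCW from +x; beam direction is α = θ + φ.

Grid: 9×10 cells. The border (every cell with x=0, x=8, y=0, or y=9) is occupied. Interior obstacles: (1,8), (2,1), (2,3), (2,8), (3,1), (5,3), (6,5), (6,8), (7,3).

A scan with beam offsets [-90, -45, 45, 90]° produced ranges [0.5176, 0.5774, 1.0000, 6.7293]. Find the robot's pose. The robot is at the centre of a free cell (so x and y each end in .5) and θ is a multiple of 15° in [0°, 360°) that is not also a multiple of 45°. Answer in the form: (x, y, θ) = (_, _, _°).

(x, y, θ) = (7.5, 4.5, 75°)

The pose lattice has 47·16 = 752 candidates. Test each by forward raycasting.
  (4.5, 8.5, 30°): beam 1 = 3.0000 ≠ 0.5176 ✗
  (3.5, 8.5, 345°): beam 1 = 4.6587 ≠ 0.5176 ✗
  (3.5, 3.5, 255°): beam 3 = 2.8868 ≠ 1.0000 ✗
  (1.5, 2.5, 15°): beam 1 = 1.5529 ≠ 0.5176 ✗
  …
  (7.5, 4.5, 75°): r_1=0.5176, r_2=0.5774, r_3=1.0000, r_4=6.7293 — all match ✓
No second candidate reproduces the full scan.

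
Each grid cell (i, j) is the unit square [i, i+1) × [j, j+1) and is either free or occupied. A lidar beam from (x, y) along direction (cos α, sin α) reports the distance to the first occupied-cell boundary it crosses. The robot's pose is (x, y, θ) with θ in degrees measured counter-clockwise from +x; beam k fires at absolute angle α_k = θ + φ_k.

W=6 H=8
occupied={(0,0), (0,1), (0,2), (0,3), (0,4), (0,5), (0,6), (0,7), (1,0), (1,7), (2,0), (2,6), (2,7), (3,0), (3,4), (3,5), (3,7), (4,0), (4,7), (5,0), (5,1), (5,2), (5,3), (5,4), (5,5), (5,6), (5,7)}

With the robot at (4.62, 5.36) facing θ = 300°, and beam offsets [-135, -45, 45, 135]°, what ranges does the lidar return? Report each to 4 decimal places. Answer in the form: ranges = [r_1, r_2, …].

beam 1: φ=-135°, α=165°
  dir = (cos 165°, sin 165°) = (-0.9659, 0.2588); from cell (4,5)
  next x-line at t=0.6419, next y-line at t=2.4728; Δt_x=1.0353, Δt_y=3.8637
    x: enter (3,5) at t=0.6419 ← occupied
  → r_1 = 0.6419
beam 2: φ=-45°, α=255°
  dir = (cos 255°, sin 255°) = (-0.2588, -0.9659); from cell (4,5)
  next x-line at t=2.3955, next y-line at t=0.3727; Δt_x=3.8637, Δt_y=1.0353
    y: enter (4,4) at t=0.3727
    y: enter (4,3) at t=1.4080
    x: enter (3,3) at t=2.3955
    y: enter (3,2) at t=2.4433
    y: enter (3,1) at t=3.4785
    y: enter (3,0) at t=4.5138 ← occupied
  → r_2 = 4.5138
beam 3: φ=45°, α=345°
  dir = (cos 345°, sin 345°) = (0.9659, -0.2588); from cell (4,5)
  next x-line at t=0.3934, next y-line at t=1.3909; Δt_x=1.0353, Δt_y=3.8637
    x: enter (5,5) at t=0.3934 ← occupied
  → r_3 = 0.3934
beam 4: φ=135°, α=75°
  dir = (cos 75°, sin 75°) = (0.2588, 0.9659); from cell (4,5)
  next x-line at t=1.4682, next y-line at t=0.6626; Δt_x=3.8637, Δt_y=1.0353
    y: enter (4,6) at t=0.6626
    x: enter (5,6) at t=1.4682 ← occupied
  → r_4 = 1.4682

ranges = [0.6419, 4.5138, 0.3934, 1.4682]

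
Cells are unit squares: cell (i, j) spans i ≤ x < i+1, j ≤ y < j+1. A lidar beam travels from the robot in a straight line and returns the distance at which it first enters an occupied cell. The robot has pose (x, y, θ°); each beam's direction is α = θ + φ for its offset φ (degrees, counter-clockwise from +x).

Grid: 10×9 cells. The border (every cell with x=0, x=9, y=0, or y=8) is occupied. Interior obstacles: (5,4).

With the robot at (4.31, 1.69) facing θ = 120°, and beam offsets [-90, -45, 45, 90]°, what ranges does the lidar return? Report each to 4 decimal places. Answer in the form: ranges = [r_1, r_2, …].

ranges = [5.4155, 2.6660, 3.4268, 1.3800]

beam 1: φ=-90°, α=30°
  d=(0.8660,0.5000)  start (4,1)  tX=0.7967 tY=0.6200  stride 1/|dx|=1.1547 1/|dy|=2.0000
    cross y-line → (4,2), t=0.6200
    cross x-line → (5,2), t=0.7967
    cross x-line → (6,2), t=1.9514
    cross y-line → (6,3), t=2.6200
    cross x-line → (7,3), t=3.1061
    cross x-line → (8,3), t=4.2608
    cross y-line → (8,4), t=4.6200
    cross x-line → (9,4), t=5.4155 (wall)
  → r_1 = 5.4155
beam 2: φ=-45°, α=75°
  d=(0.2588,0.9659)  start (4,1)  tX=2.6660 tY=0.3209  stride 1/|dx|=3.8637 1/|dy|=1.0353
    cross y-line → (4,2), t=0.3209
    cross y-line → (4,3), t=1.3562
    cross y-line → (4,4), t=2.3915
    cross x-line → (5,4), t=2.6660 (wall)
  → r_2 = 2.6660
beam 3: φ=45°, α=165°
  d=(-0.9659,0.2588)  start (4,1)  tX=0.3209 tY=1.1977  stride 1/|dx|=1.0353 1/|dy|=3.8637
    cross x-line → (3,1), t=0.3209
    cross y-line → (3,2), t=1.1977
    cross x-line → (2,2), t=1.3562
    cross x-line → (1,2), t=2.3915
    cross x-line → (0,2), t=3.4268 (wall)
  → r_3 = 3.4268
beam 4: φ=90°, α=210°
  d=(-0.8660,-0.5000)  start (4,1)  tX=0.3580 tY=1.3800  stride 1/|dx|=1.1547 1/|dy|=2.0000
    cross x-line → (3,1), t=0.3580
    cross y-line → (3,0), t=1.3800 (wall)
  → r_4 = 1.3800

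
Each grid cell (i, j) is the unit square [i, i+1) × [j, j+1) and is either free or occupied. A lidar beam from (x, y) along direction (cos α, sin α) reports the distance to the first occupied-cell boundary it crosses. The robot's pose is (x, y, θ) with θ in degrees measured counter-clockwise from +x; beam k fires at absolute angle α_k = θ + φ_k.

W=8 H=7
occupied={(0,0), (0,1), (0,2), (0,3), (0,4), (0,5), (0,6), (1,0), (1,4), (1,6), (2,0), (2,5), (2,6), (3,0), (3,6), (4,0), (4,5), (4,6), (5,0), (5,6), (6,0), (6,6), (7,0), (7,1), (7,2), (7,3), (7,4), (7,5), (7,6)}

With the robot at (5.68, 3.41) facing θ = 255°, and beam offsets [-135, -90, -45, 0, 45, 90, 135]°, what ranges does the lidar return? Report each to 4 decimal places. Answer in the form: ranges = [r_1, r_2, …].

ranges = [1.8360, 3.8098, 4.8200, 2.4950, 2.6400, 1.3666, 1.5242]

beam 1: φ=-135°, α=120°
  dir = (cos 120°, sin 120°) = (-0.5000, 0.8660); from cell (5,3)
  next x-line at t=1.3600, next y-line at t=0.6813; Δt_x=2.0000, Δt_y=1.1547
    y: enter (5,4) at t=0.6813
    x: enter (4,4) at t=1.3600
    y: enter (4,5) at t=1.8360 ← occupied
  → r_1 = 1.8360
beam 2: φ=-90°, α=165°
  dir = (cos 165°, sin 165°) = (-0.9659, 0.2588); from cell (5,3)
  next x-line at t=0.7040, next y-line at t=2.2796; Δt_x=1.0353, Δt_y=3.8637
    x: enter (4,3) at t=0.7040
    x: enter (3,3) at t=1.7393
    y: enter (3,4) at t=2.2796
    x: enter (2,4) at t=2.7745
    x: enter (1,4) at t=3.8098 ← occupied
  → r_2 = 3.8098
beam 3: φ=-45°, α=210°
  dir = (cos 210°, sin 210°) = (-0.8660, -0.5000); from cell (5,3)
  next x-line at t=0.7852, next y-line at t=0.8200; Δt_x=1.1547, Δt_y=2.0000
    x: enter (4,3) at t=0.7852
    y: enter (4,2) at t=0.8200
    x: enter (3,2) at t=1.9399
    y: enter (3,1) at t=2.8200
    x: enter (2,1) at t=3.0946
    x: enter (1,1) at t=4.2493
    y: enter (1,0) at t=4.8200 ← occupied
  → r_3 = 4.8200
beam 4: φ=0°, α=255°
  dir = (cos 255°, sin 255°) = (-0.2588, -0.9659); from cell (5,3)
  next x-line at t=2.6273, next y-line at t=0.4245; Δt_x=3.8637, Δt_y=1.0353
    y: enter (5,2) at t=0.4245
    y: enter (5,1) at t=1.4597
    y: enter (5,0) at t=2.4950 ← occupied
  → r_4 = 2.4950
beam 5: φ=45°, α=300°
  dir = (cos 300°, sin 300°) = (0.5000, -0.8660); from cell (5,3)
  next x-line at t=0.6400, next y-line at t=0.4734; Δt_x=2.0000, Δt_y=1.1547
    y: enter (5,2) at t=0.4734
    x: enter (6,2) at t=0.6400
    y: enter (6,1) at t=1.6281
    x: enter (7,1) at t=2.6400 ← occupied
  → r_5 = 2.6400
beam 6: φ=90°, α=345°
  dir = (cos 345°, sin 345°) = (0.9659, -0.2588); from cell (5,3)
  next x-line at t=0.3313, next y-line at t=1.5841; Δt_x=1.0353, Δt_y=3.8637
    x: enter (6,3) at t=0.3313
    x: enter (7,3) at t=1.3666 ← occupied
  → r_6 = 1.3666
beam 7: φ=135°, α=30°
  dir = (cos 30°, sin 30°) = (0.8660, 0.5000); from cell (5,3)
  next x-line at t=0.3695, next y-line at t=1.1800; Δt_x=1.1547, Δt_y=2.0000
    x: enter (6,3) at t=0.3695
    y: enter (6,4) at t=1.1800
    x: enter (7,4) at t=1.5242 ← occupied
  → r_7 = 1.5242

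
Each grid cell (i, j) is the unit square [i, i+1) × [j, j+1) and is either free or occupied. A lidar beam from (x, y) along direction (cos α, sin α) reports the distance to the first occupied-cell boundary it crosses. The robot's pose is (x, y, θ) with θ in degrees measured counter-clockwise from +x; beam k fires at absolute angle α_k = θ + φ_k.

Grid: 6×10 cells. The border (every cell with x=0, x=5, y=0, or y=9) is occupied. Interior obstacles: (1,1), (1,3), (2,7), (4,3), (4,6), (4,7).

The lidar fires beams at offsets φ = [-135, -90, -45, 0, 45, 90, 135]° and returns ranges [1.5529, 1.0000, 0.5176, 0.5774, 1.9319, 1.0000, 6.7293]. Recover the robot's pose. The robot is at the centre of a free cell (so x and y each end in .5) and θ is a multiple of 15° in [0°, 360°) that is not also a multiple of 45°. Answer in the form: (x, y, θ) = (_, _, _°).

(x, y, θ) = (3.5, 8.5, 120°)

Enumerate (i+0.5, j+0.5, θ) over the 26 free cells and 16 admissible headings. For each, cast all 7 beams and compare to the given ranges.
  (2.5, 5.5, 75°): beam 1 = 5.0000 ≠ 1.5529 ✗
  (1.5, 4.5, 285°): beam 1 = 0.5774 ≠ 1.5529 ✗
  (4.5, 5.5, 330°): beam 1 = 3.6235 ≠ 1.5529 ✗
  …
  (3.5, 8.5, 120°): r_1=1.5529, r_2=1.0000, r_3=0.5176, r_4=0.5774, r_5=1.9319, r_6=1.0000, r_7=6.7293 — all match ✓
Only this pose fits every beam.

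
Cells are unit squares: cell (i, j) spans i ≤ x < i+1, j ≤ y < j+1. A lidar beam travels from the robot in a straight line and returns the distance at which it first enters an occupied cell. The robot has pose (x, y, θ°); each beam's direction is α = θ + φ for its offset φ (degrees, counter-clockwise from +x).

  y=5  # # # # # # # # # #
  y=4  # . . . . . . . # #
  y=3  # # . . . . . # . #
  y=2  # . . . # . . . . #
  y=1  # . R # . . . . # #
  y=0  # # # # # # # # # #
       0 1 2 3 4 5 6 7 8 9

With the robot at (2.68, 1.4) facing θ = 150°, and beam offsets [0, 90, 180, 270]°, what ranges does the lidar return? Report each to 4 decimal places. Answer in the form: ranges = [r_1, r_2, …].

beam 1: φ=0°, α=150°
  d=(-0.8660,0.5000)  start (2,1)  tX=0.7852 tY=1.2000  stride 1/|dx|=1.1547 1/|dy|=2.0000
    cross x-line → (1,1), t=0.7852
    cross y-line → (1,2), t=1.2000
    cross x-line → (0,2), t=1.9399 (wall)
  → r_1 = 1.9399
beam 2: φ=90°, α=240°
  d=(-0.5000,-0.8660)  start (2,1)  tX=1.3600 tY=0.4619  stride 1/|dx|=2.0000 1/|dy|=1.1547
    cross y-line → (2,0), t=0.4619 (wall)
  → r_2 = 0.4619
beam 3: φ=180°, α=330°
  d=(0.8660,-0.5000)  start (2,1)  tX=0.3695 tY=0.8000  stride 1/|dx|=1.1547 1/|dy|=2.0000
    cross x-line → (3,1), t=0.3695 (wall)
  → r_3 = 0.3695
beam 4: φ=270°, α=60°
  d=(0.5000,0.8660)  start (2,1)  tX=0.6400 tY=0.6928  stride 1/|dx|=2.0000 1/|dy|=1.1547
    cross x-line → (3,1), t=0.6400 (wall)
  → r_4 = 0.6400

ranges = [1.9399, 0.4619, 0.3695, 0.6400]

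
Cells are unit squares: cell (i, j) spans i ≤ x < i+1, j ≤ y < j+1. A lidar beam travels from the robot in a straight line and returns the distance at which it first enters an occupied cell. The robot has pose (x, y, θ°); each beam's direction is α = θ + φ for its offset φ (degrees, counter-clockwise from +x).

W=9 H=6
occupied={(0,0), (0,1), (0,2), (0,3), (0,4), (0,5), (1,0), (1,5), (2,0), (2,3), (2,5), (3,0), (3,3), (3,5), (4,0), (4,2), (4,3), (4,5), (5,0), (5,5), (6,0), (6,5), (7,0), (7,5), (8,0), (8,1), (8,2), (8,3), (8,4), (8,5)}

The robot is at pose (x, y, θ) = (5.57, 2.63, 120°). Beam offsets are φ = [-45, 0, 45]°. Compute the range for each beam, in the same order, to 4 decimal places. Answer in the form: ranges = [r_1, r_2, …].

beam 1: φ=-45°, α=75°
  cosα=0.2588 sinα=0.9659 | (5,2) | tMaxX 1.6614 tMaxY 0.3831 | tΔX 3.8637 tΔY 1.0353
    t=0.3831 [y] (5,3)
    t=1.4183 [y] (5,4)
    t=1.6614 [x] (6,4)
    t=2.4536 [y] (6,5) — stop
  → r_1 = 2.4536
beam 2: φ=0°, α=120°
  cosα=-0.5000 sinα=0.8660 | (5,2) | tMaxX 1.1400 tMaxY 0.4272 | tΔX 2.0000 tΔY 1.1547
    t=0.4272 [y] (5,3)
    t=1.1400 [x] (4,3) — stop
  → r_2 = 1.1400
beam 3: φ=45°, α=165°
  cosα=-0.9659 sinα=0.2588 | (5,2) | tMaxX 0.5901 tMaxY 1.4296 | tΔX 1.0353 tΔY 3.8637
    t=0.5901 [x] (4,2) — stop
  → r_3 = 0.5901

ranges = [2.4536, 1.1400, 0.5901]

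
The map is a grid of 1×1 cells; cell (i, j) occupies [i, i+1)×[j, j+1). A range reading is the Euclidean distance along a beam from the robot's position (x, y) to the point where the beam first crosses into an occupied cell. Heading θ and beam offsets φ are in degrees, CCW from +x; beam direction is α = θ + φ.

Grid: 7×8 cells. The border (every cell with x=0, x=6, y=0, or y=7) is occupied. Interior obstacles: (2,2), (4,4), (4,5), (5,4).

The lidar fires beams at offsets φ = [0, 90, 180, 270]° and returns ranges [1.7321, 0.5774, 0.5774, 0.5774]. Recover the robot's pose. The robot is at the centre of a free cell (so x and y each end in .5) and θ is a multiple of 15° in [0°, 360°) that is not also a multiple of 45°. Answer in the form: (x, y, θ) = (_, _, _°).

Candidates: 26 free-cell centres × 16 headings = 416 poses. Raycast each; keep the one whose scan matches to 4 dp.
  (3.5, 2.5, 240°): beam 2 = 2.8868 ≠ 0.5774 ✗
  (3.5, 3.5, 345°): beam 1 = 2.5882 ≠ 1.7321 ✗
  (1.5, 6.5, 15°): beam 1 = 1.9319 ≠ 1.7321 ✗
  …
  (5.5, 5.5, 120°): r_1=1.7321, r_2=0.5774, r_3=0.5774, r_4=0.5774 — all match ✓
Unique over the lattice → pose = (5.5, 5.5, 120°).

(x, y, θ) = (5.5, 5.5, 120°)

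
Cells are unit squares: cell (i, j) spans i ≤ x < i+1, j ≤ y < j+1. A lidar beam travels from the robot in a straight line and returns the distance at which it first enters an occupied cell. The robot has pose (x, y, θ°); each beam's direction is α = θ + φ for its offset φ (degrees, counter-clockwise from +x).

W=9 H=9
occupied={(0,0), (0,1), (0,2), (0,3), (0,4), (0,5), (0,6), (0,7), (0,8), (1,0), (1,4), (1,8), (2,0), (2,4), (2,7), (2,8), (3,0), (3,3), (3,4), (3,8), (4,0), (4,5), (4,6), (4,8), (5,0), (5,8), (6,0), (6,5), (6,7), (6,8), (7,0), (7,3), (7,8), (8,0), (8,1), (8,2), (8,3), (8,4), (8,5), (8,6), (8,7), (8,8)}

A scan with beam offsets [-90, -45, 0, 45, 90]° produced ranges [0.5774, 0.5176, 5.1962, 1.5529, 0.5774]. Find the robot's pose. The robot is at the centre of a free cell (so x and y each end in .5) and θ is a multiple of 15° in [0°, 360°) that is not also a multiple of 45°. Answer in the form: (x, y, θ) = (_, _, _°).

Enumerate (i+0.5, j+0.5, θ) over the 39 free cells and 16 admissible headings. For each, cast all 5 beams and compare to the given ranges.
  (2.5, 3.5, 75°): beam 1 = 0.5176 ≠ 0.5774 ✗
  (3.5, 6.5, 330°): beam 1 = 1.7321 ≠ 0.5774 ✗
  (1.5, 1.5, 150°): beam 1 = 2.8868 ≠ 0.5774 ✗
  (2.5, 1.5, 330°): beam 3 = 1.0000 ≠ 5.1962 ✗
  (2.5, 6.5, 330°): beam 1 = 1.7321 ≠ 0.5774 ✗
  …
  (7.5, 5.5, 240°): r_1=0.5774, r_2=0.5176, r_3=5.1962, r_4=1.5529, r_5=0.5774 — all match ✓
Only this pose fits every beam.

(x, y, θ) = (7.5, 5.5, 240°)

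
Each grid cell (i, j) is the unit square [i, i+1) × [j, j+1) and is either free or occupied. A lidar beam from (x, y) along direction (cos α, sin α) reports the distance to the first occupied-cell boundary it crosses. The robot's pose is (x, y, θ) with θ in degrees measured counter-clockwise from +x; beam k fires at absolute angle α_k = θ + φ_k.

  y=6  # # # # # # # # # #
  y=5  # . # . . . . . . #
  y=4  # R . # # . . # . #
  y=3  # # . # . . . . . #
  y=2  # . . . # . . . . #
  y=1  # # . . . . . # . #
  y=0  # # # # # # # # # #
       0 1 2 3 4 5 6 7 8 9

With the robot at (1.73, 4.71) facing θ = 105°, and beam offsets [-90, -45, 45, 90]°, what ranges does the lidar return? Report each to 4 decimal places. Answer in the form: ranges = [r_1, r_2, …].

beam 1: φ=-90°, α=15°
  direction (0.9659, 0.2588); cell (1,4); t to first gridline: x 0.2795, y 1.1205 (then +1.0353 / +3.8637)
    (2,4) via x @ 0.2795
    (2,5) via y @ 1.1205  # hit
  → r_1 = 1.1205
beam 2: φ=-45°, α=60°
  direction (0.5000, 0.8660); cell (1,4); t to first gridline: x 0.5400, y 0.3349 (then +2.0000 / +1.1547)
    (1,5) via y @ 0.3349
    (2,5) via x @ 0.5400  # hit
  → r_2 = 0.5400
beam 3: φ=45°, α=150°
  direction (-0.8660, 0.5000); cell (1,4); t to first gridline: x 0.8429, y 0.5800 (then +1.1547 / +2.0000)
    (1,5) via y @ 0.5800
    (0,5) via x @ 0.8429  # hit
  → r_3 = 0.8429
beam 4: φ=90°, α=195°
  direction (-0.9659, -0.2588); cell (1,4); t to first gridline: x 0.7558, y 2.7432 (then +1.0353 / +3.8637)
    (0,4) via x @ 0.7558  # hit
  → r_4 = 0.7558

ranges = [1.1205, 0.5400, 0.8429, 0.7558]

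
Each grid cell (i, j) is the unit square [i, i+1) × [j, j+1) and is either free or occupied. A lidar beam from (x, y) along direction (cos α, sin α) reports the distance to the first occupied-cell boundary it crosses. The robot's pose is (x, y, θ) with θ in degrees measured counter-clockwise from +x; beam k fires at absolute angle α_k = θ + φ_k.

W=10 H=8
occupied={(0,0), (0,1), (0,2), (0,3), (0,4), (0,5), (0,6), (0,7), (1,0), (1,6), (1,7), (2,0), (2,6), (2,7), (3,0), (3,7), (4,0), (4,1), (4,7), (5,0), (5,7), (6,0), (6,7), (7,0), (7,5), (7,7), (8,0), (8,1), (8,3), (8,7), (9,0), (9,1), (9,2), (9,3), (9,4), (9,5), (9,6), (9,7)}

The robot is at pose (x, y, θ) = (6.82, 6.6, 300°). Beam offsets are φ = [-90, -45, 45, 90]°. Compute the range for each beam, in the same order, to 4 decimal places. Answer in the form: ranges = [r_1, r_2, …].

ranges = [6.7204, 5.7975, 2.2569, 0.8000]

beam 1: φ=-90°, α=210°
  cosα=-0.8660 sinα=-0.5000 | (6,6) | tMaxX 0.9469 tMaxY 1.2000 | tΔX 1.1547 tΔY 2.0000
    t=0.9469 [x] (5,6)
    t=1.2000 [y] (5,5)
    t=2.1016 [x] (4,5)
    t=3.2000 [y] (4,4)
    t=3.2563 [x] (3,4)
    t=4.4110 [x] (2,4)
    t=5.2000 [y] (2,3)
    t=5.5657 [x] (1,3)
    t=6.7204 [x] (0,3) — stop
  → r_1 = 6.7204
beam 2: φ=-45°, α=255°
  cosα=-0.2588 sinα=-0.9659 | (6,6) | tMaxX 3.1682 tMaxY 0.6212 | tΔX 3.8637 tΔY 1.0353
    t=0.6212 [y] (6,5)
    t=1.6564 [y] (6,4)
    t=2.6917 [y] (6,3)
    t=3.1682 [x] (5,3)
    t=3.7270 [y] (5,2)
    t=4.7623 [y] (5,1)
    t=5.7975 [y] (5,0) — stop
  → r_2 = 5.7975
beam 3: φ=45°, α=345°
  cosα=0.9659 sinα=-0.2588 | (6,6) | tMaxX 0.1863 tMaxY 2.3182 | tΔX 1.0353 tΔY 3.8637
    t=0.1863 [x] (7,6)
    t=1.2216 [x] (8,6)
    t=2.2569 [x] (9,6) — stop
  → r_3 = 2.2569
beam 4: φ=90°, α=30°
  cosα=0.8660 sinα=0.5000 | (6,6) | tMaxX 0.2078 tMaxY 0.8000 | tΔX 1.1547 tΔY 2.0000
    t=0.2078 [x] (7,6)
    t=0.8000 [y] (7,7) — stop
  → r_4 = 0.8000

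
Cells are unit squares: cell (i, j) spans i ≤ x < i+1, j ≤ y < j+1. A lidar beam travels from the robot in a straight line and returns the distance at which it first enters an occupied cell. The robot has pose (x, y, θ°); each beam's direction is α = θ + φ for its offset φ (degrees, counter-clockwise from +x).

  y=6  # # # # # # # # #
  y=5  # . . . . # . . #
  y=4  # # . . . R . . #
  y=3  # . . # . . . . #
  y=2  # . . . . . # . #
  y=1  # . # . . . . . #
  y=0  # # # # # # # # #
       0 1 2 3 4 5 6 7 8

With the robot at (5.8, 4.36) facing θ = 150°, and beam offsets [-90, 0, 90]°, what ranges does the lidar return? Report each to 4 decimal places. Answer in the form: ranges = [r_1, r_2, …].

beam 1: φ=-90°, α=60°
  d=(0.5000,0.8660)  start (5,4)  tX=0.4000 tY=0.7390  stride 1/|dx|=2.0000 1/|dy|=1.1547
    cross x-line → (6,4), t=0.4000
    cross y-line → (6,5), t=0.7390
    cross y-line → (6,6), t=1.8937 (wall)
  → r_1 = 1.8937
beam 2: φ=0°, α=150°
  d=(-0.8660,0.5000)  start (5,4)  tX=0.9238 tY=1.2800  stride 1/|dx|=1.1547 1/|dy|=2.0000
    cross x-line → (4,4), t=0.9238
    cross y-line → (4,5), t=1.2800
    cross x-line → (3,5), t=2.0785
    cross x-line → (2,5), t=3.2332
    cross y-line → (2,6), t=3.2800 (wall)
  → r_2 = 3.2800
beam 3: φ=90°, α=240°
  d=(-0.5000,-0.8660)  start (5,4)  tX=1.6000 tY=0.4157  stride 1/|dx|=2.0000 1/|dy|=1.1547
    cross y-line → (5,3), t=0.4157
    cross y-line → (5,2), t=1.5704
    cross x-line → (4,2), t=1.6000
    cross y-line → (4,1), t=2.7251
    cross x-line → (3,1), t=3.6000
    cross y-line → (3,0), t=3.8798 (wall)
  → r_3 = 3.8798

ranges = [1.8937, 3.2800, 3.8798]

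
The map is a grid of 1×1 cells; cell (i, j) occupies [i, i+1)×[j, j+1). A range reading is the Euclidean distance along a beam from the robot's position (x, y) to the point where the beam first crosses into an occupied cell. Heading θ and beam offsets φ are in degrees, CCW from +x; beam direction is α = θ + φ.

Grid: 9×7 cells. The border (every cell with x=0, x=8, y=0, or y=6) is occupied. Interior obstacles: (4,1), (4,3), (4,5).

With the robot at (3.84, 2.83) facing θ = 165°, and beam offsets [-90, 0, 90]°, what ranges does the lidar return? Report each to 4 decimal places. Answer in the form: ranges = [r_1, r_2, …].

ranges = [0.6182, 2.9402, 1.8946]

beam 1: φ=-90°, α=75°
  d=(0.2588,0.9659)  start (3,2)  tX=0.6182 tY=0.1760  stride 1/|dx|=3.8637 1/|dy|=1.0353
    cross y-line → (3,3), t=0.1760
    cross x-line → (4,3), t=0.6182 (wall)
  → r_1 = 0.6182
beam 2: φ=0°, α=165°
  d=(-0.9659,0.2588)  start (3,2)  tX=0.8696 tY=0.6568  stride 1/|dx|=1.0353 1/|dy|=3.8637
    cross y-line → (3,3), t=0.6568
    cross x-line → (2,3), t=0.8696
    cross x-line → (1,3), t=1.9049
    cross x-line → (0,3), t=2.9402 (wall)
  → r_2 = 2.9402
beam 3: φ=90°, α=255°
  d=(-0.2588,-0.9659)  start (3,2)  tX=3.2455 tY=0.8593  stride 1/|dx|=3.8637 1/|dy|=1.0353
    cross y-line → (3,1), t=0.8593
    cross y-line → (3,0), t=1.8946 (wall)
  → r_3 = 1.8946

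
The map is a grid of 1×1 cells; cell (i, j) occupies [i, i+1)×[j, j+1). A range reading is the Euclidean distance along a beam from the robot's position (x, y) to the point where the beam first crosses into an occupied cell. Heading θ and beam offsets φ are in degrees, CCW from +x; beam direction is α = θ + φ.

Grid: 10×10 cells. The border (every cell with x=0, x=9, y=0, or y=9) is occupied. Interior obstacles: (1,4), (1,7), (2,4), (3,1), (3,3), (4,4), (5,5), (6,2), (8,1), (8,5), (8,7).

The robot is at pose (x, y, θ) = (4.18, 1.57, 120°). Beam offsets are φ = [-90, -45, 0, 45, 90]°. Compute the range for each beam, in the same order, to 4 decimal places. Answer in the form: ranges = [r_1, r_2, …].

beam 1: φ=-90°, α=30°
  dir = (cos 30°, sin 30°) = (0.8660, 0.5000); from cell (4,1)
  next x-line at t=0.9469, next y-line at t=0.8600; Δt_x=1.1547, Δt_y=2.0000
    y: enter (4,2) at t=0.8600
    x: enter (5,2) at t=0.9469
    x: enter (6,2) at t=2.1016 ← occupied
  → r_1 = 2.1016
beam 2: φ=-45°, α=75°
  dir = (cos 75°, sin 75°) = (0.2588, 0.9659); from cell (4,1)
  next x-line at t=3.1682, next y-line at t=0.4452; Δt_x=3.8637, Δt_y=1.0353
    y: enter (4,2) at t=0.4452
    y: enter (4,3) at t=1.4804
    y: enter (4,4) at t=2.5157 ← occupied
  → r_2 = 2.5157
beam 3: φ=0°, α=120°
  dir = (cos 120°, sin 120°) = (-0.5000, 0.8660); from cell (4,1)
  next x-line at t=0.3600, next y-line at t=0.4965; Δt_x=2.0000, Δt_y=1.1547
    x: enter (3,1) at t=0.3600 ← occupied
  → r_3 = 0.3600
beam 4: φ=45°, α=165°
  dir = (cos 165°, sin 165°) = (-0.9659, 0.2588); from cell (4,1)
  next x-line at t=0.1863, next y-line at t=1.6614; Δt_x=1.0353, Δt_y=3.8637
    x: enter (3,1) at t=0.1863 ← occupied
  → r_4 = 0.1863
beam 5: φ=90°, α=210°
  dir = (cos 210°, sin 210°) = (-0.8660, -0.5000); from cell (4,1)
  next x-line at t=0.2078, next y-line at t=1.1400; Δt_x=1.1547, Δt_y=2.0000
    x: enter (3,1) at t=0.2078 ← occupied
  → r_5 = 0.2078

ranges = [2.1016, 2.5157, 0.3600, 0.1863, 0.2078]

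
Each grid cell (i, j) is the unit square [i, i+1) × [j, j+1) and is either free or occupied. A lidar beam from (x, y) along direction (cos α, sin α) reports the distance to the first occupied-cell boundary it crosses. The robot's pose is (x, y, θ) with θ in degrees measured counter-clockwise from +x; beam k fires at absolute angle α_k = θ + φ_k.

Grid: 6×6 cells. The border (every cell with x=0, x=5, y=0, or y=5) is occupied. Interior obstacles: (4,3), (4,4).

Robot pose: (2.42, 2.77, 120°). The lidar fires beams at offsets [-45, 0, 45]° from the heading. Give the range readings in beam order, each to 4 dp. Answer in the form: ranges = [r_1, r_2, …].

ranges = [2.3087, 2.5750, 1.4701]

beam 1: φ=-45°, α=75°
  direction (0.2588, 0.9659); cell (2,2); t to first gridline: x 2.2409, y 0.2381 (then +3.8637 / +1.0353)
    (2,3) via y @ 0.2381
    (2,4) via y @ 1.2734
    (3,4) via x @ 2.2409
    (3,5) via y @ 2.3087  # hit
  → r_1 = 2.3087
beam 2: φ=0°, α=120°
  direction (-0.5000, 0.8660); cell (2,2); t to first gridline: x 0.8400, y 0.2656 (then +2.0000 / +1.1547)
    (2,3) via y @ 0.2656
    (1,3) via x @ 0.8400
    (1,4) via y @ 1.4203
    (1,5) via y @ 2.5750  # hit
  → r_2 = 2.5750
beam 3: φ=45°, α=165°
  direction (-0.9659, 0.2588); cell (2,2); t to first gridline: x 0.4348, y 0.8887 (then +1.0353 / +3.8637)
    (1,2) via x @ 0.4348
    (1,3) via y @ 0.8887
    (0,3) via x @ 1.4701  # hit
  → r_3 = 1.4701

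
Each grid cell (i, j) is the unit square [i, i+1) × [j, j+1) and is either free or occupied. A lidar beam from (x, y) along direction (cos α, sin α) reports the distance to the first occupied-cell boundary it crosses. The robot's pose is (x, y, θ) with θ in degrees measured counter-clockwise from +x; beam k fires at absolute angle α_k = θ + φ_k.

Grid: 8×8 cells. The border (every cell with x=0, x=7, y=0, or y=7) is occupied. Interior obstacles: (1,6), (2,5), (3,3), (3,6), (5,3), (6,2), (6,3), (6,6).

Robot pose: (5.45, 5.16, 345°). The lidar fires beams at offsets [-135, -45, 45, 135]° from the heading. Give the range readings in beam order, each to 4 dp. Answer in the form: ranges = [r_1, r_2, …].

beam 1: φ=-135°, α=210°
  direction (-0.8660, -0.5000); cell (5,5); t to first gridline: x 0.5196, y 0.3200 (then +1.1547 / +2.0000)
    (5,4) via y @ 0.3200
    (4,4) via x @ 0.5196
    (3,4) via x @ 1.6743
    (3,3) via y @ 2.3200  # hit
  → r_1 = 2.3200
beam 2: φ=-45°, α=300°
  direction (0.5000, -0.8660); cell (5,5); t to first gridline: x 1.1000, y 0.1848 (then +2.0000 / +1.1547)
    (5,4) via y @ 0.1848
    (6,4) via x @ 1.1000
    (6,3) via y @ 1.3395  # hit
  → r_2 = 1.3395
beam 3: φ=45°, α=30°
  direction (0.8660, 0.5000); cell (5,5); t to first gridline: x 0.6351, y 1.6800 (then +1.1547 / +2.0000)
    (6,5) via x @ 0.6351
    (6,6) via y @ 1.6800  # hit
  → r_3 = 1.6800
beam 4: φ=135°, α=120°
  direction (-0.5000, 0.8660); cell (5,5); t to first gridline: x 0.9000, y 0.9699 (then +2.0000 / +1.1547)
    (4,5) via x @ 0.9000
    (4,6) via y @ 0.9699
    (4,7) via y @ 2.1246  # hit
  → r_4 = 2.1246

ranges = [2.3200, 1.3395, 1.6800, 2.1246]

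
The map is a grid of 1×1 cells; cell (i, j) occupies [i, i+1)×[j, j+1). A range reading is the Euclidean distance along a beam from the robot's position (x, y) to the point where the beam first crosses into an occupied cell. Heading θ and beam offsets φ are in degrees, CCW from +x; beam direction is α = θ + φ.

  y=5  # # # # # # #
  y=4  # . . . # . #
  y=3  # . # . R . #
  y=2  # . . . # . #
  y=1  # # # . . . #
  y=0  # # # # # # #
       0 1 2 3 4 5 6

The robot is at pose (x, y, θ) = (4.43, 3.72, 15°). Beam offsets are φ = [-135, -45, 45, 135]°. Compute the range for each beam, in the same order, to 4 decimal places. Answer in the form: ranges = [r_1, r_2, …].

beam 1: φ=-135°, α=240°
  direction (-0.5000, -0.8660); cell (4,3); t to first gridline: x 0.8600, y 0.8314 (then +2.0000 / +1.1547)
    (4,2) via y @ 0.8314  # hit
  → r_1 = 0.8314
beam 2: φ=-45°, α=330°
  direction (0.8660, -0.5000); cell (4,3); t to first gridline: x 0.6582, y 1.4400 (then +1.1547 / +2.0000)
    (5,3) via x @ 0.6582
    (5,2) via y @ 1.4400
    (6,2) via x @ 1.8129  # hit
  → r_2 = 1.8129
beam 3: φ=45°, α=60°
  direction (0.5000, 0.8660); cell (4,3); t to first gridline: x 1.1400, y 0.3233 (then +2.0000 / +1.1547)
    (4,4) via y @ 0.3233  # hit
  → r_3 = 0.3233
beam 4: φ=135°, α=150°
  direction (-0.8660, 0.5000); cell (4,3); t to first gridline: x 0.4965, y 0.5600 (then +1.1547 / +2.0000)
    (3,3) via x @ 0.4965
    (3,4) via y @ 0.5600
    (2,4) via x @ 1.6512
    (2,5) via y @ 2.5600  # hit
  → r_4 = 2.5600

ranges = [0.8314, 1.8129, 0.3233, 2.5600]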